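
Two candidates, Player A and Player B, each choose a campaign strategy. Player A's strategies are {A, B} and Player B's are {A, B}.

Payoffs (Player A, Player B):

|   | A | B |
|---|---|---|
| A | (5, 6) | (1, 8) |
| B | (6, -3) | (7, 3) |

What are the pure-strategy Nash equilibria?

(B, B)

(A, A): Player A prefers B (6 > 5); Player B prefers B (8 > 6) — not an equilibrium.
(A, B): Player A prefers B (7 > 1) — not an equilibrium.
(B, A): Player B prefers B (3 > -3) — not an equilibrium.
(B, B): Player A gets 7 ≥ 1 from A, and Player B gets 3 ≥ -3 from A — Nash equilibrium.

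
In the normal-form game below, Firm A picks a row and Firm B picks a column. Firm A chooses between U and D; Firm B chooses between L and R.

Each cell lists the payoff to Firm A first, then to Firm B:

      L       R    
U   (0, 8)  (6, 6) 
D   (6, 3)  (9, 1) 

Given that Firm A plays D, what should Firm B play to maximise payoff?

Against D, Firm B earns 3 from L and 1 from R.
So L is the best response.

L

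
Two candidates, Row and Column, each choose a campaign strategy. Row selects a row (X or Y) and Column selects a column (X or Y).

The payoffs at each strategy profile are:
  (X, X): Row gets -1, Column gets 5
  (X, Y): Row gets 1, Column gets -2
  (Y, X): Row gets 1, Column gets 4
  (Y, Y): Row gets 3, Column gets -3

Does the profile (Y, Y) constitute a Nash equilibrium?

No

At (Y, Y), Row earns 3; switching to X would give 1, so Row has no profitable deviation.
Column earns -3; switching to X would give 4, so Column would deviate.
Since at least one player can profitably deviate, this is not a Nash equilibrium.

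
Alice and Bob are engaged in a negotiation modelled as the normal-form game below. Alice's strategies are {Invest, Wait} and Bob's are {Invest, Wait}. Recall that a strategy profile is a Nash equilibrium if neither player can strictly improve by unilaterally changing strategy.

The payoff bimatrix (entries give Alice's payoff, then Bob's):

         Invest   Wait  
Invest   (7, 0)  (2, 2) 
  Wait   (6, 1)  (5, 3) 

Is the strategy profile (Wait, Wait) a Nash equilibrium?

At (Wait, Wait), Alice earns 5; switching to Invest would give 2, so Alice has no profitable deviation.
Bob earns 3; switching to Invest would give 1, so Bob has no profitable deviation.
Neither player can gain by a unilateral deviation, so this profile is a Nash equilibrium.

Yes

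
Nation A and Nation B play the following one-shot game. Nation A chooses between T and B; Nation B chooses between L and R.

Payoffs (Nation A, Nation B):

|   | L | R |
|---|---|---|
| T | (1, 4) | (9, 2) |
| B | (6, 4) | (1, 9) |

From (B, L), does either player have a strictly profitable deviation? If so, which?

Nation B

Nation A at (B, L) earns 6; deviating to T yields 1 — not better.
Nation B earns 4; deviating to R yields 9 — a strict improvement.
Only Nation B has a strictly profitable deviation.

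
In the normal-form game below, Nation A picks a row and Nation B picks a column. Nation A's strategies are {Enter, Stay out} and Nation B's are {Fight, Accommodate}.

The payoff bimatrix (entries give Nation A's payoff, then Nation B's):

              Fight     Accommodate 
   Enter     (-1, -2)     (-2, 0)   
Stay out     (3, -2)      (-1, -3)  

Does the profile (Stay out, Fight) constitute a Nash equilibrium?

Yes

At (Stay out, Fight), Nation A earns 3; switching to Enter would give -1, so Nation A has no profitable deviation.
Nation B earns -2; switching to Accommodate would give -3, so Nation B has no profitable deviation.
Neither player can gain by a unilateral deviation, so this profile is a Nash equilibrium.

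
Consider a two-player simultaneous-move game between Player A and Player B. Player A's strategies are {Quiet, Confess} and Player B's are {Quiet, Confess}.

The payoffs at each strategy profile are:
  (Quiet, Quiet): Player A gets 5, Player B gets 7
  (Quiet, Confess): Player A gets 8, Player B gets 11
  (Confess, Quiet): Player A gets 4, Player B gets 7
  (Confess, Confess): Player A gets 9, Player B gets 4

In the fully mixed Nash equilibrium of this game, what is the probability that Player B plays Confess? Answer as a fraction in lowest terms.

Let q be the probability that Player B plays Quiet. In a completely mixed equilibrium, Player A must be indifferent between Quiet and Confess.
Player A's expected payoff from Quiet is 5q + 8(1−q); from Confess it is 4q + 9(1−q).
Setting these equal: −3q + 8 = −5q + 9, so q = 1/2.
Therefore Player B plays Confess with probability 1 − 1/2 = 1/2.

1/2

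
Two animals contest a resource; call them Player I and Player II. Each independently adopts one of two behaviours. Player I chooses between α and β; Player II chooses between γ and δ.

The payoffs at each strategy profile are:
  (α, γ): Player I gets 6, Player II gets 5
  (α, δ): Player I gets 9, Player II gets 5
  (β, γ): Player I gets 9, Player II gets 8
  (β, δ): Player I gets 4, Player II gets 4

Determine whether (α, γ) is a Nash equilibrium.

At (α, γ), Player I earns 6; switching to β would give 9, so Player I would deviate.
Player II earns 5; switching to δ would give 5, so Player II has no profitable deviation.
Since at least one player can profitably deviate, this is not a Nash equilibrium.

No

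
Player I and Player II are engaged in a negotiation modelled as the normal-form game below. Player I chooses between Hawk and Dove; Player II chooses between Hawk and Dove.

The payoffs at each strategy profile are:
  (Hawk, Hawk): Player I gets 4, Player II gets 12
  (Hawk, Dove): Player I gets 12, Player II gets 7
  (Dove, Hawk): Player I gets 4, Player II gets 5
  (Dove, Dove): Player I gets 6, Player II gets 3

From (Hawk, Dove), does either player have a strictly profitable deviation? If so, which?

Player II

Player I at (Hawk, Dove) earns 12; deviating to Dove yields 6 — not better.
Player II earns 7; deviating to Hawk yields 12 — a strict improvement.
Only Player II has a strictly profitable deviation.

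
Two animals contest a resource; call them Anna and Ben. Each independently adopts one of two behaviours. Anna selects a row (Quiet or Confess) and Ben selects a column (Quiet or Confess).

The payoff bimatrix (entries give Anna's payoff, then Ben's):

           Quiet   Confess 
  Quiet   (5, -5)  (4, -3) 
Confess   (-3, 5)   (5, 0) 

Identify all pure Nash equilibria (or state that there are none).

(Quiet, Quiet): Ben prefers Confess (-3 > -5) — not an equilibrium.
(Quiet, Confess): Anna prefers Confess (5 > 4) — not an equilibrium.
(Confess, Quiet): Anna prefers Quiet (5 > -3) — not an equilibrium.
(Confess, Confess): Ben prefers Quiet (5 > 0) — not an equilibrium.

none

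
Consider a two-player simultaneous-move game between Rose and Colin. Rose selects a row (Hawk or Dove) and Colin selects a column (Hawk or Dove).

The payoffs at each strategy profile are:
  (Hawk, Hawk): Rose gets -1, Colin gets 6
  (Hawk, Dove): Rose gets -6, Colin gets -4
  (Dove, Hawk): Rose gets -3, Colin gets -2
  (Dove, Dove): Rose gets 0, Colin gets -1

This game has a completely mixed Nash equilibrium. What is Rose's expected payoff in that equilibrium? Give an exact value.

-9/4

First find q, the probability Colin plays Hawk, from Rose's indifference between Hawk and Dove: −q − 6(1−q) = −3q, giving q = 3/4.
Since Rose is indifferent in equilibrium, Rose's expected payoff equals the payoff from either row against (3/4, 1/4). Using Hawk: −(3/4) − 6(1/4) = -9/4.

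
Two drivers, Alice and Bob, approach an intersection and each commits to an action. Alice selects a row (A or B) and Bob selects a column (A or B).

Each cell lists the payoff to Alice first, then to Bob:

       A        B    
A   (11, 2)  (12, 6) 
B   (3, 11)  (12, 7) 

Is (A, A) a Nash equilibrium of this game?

No

At (A, A), Alice earns 11; switching to B would give 3, so Alice has no profitable deviation.
Bob earns 2; switching to B would give 6, so Bob would deviate.
Since at least one player can profitably deviate, this is not a Nash equilibrium.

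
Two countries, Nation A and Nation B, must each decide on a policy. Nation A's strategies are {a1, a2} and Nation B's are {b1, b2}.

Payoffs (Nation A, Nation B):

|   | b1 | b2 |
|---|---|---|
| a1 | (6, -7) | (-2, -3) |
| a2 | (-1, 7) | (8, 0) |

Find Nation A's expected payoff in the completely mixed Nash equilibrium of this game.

First find q, the probability Nation B plays b1, from Nation A's indifference between a1 and a2: 6q − 2(1−q) = −q + 8(1−q), giving q = 10/17.
Since Nation A is indifferent in equilibrium, Nation A's expected payoff equals the payoff from either row against (10/17, 7/17). Using a1: 6(10/17) − 2(7/17) = 46/17.

46/17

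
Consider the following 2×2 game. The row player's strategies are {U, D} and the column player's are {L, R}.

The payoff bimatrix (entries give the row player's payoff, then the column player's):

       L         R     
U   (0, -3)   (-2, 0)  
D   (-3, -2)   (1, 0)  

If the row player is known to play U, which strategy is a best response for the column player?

Against U, the column player earns -3 from L and 0 from R.
So R is the best response.

R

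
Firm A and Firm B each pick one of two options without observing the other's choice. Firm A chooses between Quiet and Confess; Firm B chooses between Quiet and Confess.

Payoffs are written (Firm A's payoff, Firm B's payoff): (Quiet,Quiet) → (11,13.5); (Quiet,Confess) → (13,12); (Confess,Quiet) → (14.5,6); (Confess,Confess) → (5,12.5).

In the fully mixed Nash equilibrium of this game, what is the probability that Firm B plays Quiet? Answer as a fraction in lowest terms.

16/23

Let y be the probability that Firm B plays Quiet. In a completely mixed equilibrium, Firm A must be indifferent between Quiet and Confess.
Firm A's expected payoff from Quiet is 11y + 13(1−y); from Confess it is 14.5y + 5(1−y).
Setting these equal: −2y + 13 = 9.5y + 5, so y = 16/23.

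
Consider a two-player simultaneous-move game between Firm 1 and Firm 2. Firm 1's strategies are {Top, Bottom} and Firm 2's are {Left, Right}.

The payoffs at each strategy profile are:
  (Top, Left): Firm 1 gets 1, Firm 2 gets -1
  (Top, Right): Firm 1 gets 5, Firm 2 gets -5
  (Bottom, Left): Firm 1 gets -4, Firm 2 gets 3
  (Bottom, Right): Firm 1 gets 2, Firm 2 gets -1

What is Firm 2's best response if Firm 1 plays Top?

Against Top, Firm 2 earns -1 from Left and -5 from Right.
So Left is the best response.

Left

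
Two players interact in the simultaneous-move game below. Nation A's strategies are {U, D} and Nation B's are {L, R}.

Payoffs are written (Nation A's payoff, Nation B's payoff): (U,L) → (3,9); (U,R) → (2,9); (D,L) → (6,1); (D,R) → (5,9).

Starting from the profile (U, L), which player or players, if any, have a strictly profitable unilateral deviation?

Nation A

Nation A at (U, L) earns 3; deviating to D yields 6 — a strict improvement.
Nation B earns 9; deviating to R yields 9 — not better.
Only Nation A has a strictly profitable deviation.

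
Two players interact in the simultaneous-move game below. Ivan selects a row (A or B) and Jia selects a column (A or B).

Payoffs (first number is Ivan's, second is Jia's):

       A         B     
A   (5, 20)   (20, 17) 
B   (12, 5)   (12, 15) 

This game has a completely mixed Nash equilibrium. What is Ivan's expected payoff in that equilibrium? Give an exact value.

12

First find y, the probability Jia plays A, from Ivan's indifference between A and B: 5y + 20(1−y) = 12y + 12(1−y), giving y = 8/15.
Since Ivan is indifferent in equilibrium, Ivan's expected payoff equals the payoff from either row against (8/15, 7/15). Using A: 5(8/15) + 20(7/15) = 12.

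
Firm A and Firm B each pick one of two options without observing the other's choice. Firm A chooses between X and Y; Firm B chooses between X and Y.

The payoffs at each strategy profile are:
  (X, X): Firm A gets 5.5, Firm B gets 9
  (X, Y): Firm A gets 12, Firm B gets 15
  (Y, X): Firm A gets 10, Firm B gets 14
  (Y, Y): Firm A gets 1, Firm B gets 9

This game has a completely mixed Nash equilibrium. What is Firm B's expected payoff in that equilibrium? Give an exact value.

First find x, the probability Firm A plays X, from Firm B's indifference between X and Y: 9x + 14(1−x) = 15x + 9(1−x), giving x = 5/11.
Since Firm B is indifferent in equilibrium, Firm B's expected payoff equals the payoff from either column against (5/11, 6/11). Using X: 9(5/11) + 14(6/11) = 129/11.

129/11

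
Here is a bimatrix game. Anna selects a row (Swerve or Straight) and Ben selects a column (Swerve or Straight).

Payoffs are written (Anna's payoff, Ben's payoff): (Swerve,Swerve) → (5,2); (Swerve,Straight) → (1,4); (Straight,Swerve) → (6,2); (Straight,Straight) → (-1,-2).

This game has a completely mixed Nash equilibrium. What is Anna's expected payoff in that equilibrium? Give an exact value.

First find q, the probability Ben plays Swerve, from Anna's indifference between Swerve and Straight: 5q + (1−q) = 6q − (1−q), giving q = 2/3.
Since Anna is indifferent in equilibrium, Anna's expected payoff equals the payoff from either row against (2/3, 1/3). Using Swerve: 5(2/3) + (1/3) = 11/3.

11/3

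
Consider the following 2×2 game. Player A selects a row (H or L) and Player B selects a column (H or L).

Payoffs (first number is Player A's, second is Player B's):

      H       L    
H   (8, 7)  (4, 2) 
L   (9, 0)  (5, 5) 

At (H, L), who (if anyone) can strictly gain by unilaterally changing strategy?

Player A at (H, L) earns 4; deviating to L yields 5 — a strict improvement.
Player B earns 2; deviating to H yields 7 — a strict improvement.
Both Player A and Player B have strictly profitable deviations.

Both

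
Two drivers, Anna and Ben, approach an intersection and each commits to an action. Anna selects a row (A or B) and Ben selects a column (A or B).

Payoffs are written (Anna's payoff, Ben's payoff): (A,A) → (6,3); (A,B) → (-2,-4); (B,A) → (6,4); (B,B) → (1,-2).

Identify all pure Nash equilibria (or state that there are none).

(A, A) and (B, A)

(A, A): Anna gets 6 ≥ 6 from B, and Ben gets 3 ≥ -4 from B — Nash equilibrium.
(A, B): Anna prefers B (1 > -2); Ben prefers A (3 > -4) — not an equilibrium.
(B, A): Anna gets 6 ≥ 6 from A, and Ben gets 4 ≥ -2 from B — Nash equilibrium.
(B, B): Ben prefers A (4 > -2) — not an equilibrium.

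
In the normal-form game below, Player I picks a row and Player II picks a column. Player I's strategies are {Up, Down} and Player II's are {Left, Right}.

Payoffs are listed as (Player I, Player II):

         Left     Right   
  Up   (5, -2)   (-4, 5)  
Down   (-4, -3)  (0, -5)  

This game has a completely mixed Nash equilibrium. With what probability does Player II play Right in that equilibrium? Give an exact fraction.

Let c be the probability that Player II plays Left. In a completely mixed equilibrium, Player I must be indifferent between Up and Down.
Player I's expected payoff from Up is 5c − 4(1−c); from Down it is −4c.
Setting these equal: 9c − 4 = −4c, so c = 4/13.
Therefore Player II plays Right with probability 1 − 4/13 = 9/13.

9/13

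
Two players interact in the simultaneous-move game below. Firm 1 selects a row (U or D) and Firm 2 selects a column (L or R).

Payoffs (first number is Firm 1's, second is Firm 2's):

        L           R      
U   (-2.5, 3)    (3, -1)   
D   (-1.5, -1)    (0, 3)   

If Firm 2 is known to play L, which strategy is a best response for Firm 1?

D

Against L, Firm 1 earns -2.5 from U and -1.5 from D.
So D is the best response.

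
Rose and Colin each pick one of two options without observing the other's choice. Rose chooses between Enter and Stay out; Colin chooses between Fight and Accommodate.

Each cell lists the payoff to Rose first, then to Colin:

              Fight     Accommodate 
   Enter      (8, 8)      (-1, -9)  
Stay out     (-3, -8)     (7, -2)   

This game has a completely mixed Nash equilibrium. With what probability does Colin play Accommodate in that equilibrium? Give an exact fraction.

11/19

Let y be the probability that Colin plays Fight. In a completely mixed equilibrium, Rose must be indifferent between Enter and Stay out.
Rose's expected payoff from Enter is 8y − (1−y); from Stay out it is −3y + 7(1−y).
Setting these equal: 9y − 1 = −10y + 7, so y = 8/19.
Therefore Colin plays Accommodate with probability 1 − 8/19 = 11/19.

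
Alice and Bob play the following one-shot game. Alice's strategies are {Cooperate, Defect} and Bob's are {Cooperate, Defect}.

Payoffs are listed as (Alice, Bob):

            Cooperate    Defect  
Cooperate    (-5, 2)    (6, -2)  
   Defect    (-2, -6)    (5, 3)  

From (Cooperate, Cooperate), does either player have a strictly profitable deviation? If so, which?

Alice

Alice at (Cooperate, Cooperate) earns -5; deviating to Defect yields -2 — a strict improvement.
Bob earns 2; deviating to Defect yields -2 — not better.
Only Alice has a strictly profitable deviation.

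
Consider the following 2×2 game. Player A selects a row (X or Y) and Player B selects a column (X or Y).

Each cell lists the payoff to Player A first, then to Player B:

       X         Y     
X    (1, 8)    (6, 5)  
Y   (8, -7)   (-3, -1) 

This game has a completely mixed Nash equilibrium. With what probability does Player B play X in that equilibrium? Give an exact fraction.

Let y be the probability that Player B plays X. In a completely mixed equilibrium, Player A must be indifferent between X and Y.
Player A's expected payoff from X is y + 6(1−y); from Y it is 8y − 3(1−y).
Setting these equal: −5y + 6 = 11y − 3, so y = 9/16.

9/16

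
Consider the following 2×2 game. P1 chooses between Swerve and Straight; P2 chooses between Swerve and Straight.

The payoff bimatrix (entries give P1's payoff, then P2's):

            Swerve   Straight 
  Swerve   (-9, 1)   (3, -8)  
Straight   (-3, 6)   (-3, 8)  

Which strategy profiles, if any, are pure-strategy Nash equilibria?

(Swerve, Swerve): P1 prefers Straight (-3 > -9) — not an equilibrium.
(Swerve, Straight): P2 prefers Swerve (1 > -8) — not an equilibrium.
(Straight, Swerve): P2 prefers Straight (8 > 6) — not an equilibrium.
(Straight, Straight): P1 prefers Swerve (3 > -3) — not an equilibrium.

none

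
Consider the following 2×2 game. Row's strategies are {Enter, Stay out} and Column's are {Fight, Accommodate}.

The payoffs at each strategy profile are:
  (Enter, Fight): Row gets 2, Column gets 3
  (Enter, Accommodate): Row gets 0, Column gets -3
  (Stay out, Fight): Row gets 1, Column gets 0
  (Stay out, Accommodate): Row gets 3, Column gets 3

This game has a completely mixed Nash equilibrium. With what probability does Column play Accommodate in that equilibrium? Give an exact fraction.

Let y be the probability that Column plays Fight. In a completely mixed equilibrium, Row must be indifferent between Enter and Stay out.
Row's expected payoff from Enter is 2y; from Stay out it is y + 3(1−y).
Setting these equal: 2y = −2y + 3, so y = 3/4.
Therefore Column plays Accommodate with probability 1 − 3/4 = 1/4.

1/4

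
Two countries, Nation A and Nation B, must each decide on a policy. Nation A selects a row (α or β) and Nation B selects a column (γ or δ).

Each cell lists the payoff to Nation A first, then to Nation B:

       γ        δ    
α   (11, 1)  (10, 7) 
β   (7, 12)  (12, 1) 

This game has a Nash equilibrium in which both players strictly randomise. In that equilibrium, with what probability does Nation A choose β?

6/17

Let p be the probability that Nation A plays α. In a completely mixed equilibrium, Nation B must be indifferent between γ and δ.
Nation B's expected payoff from γ is p + 12(1−p); from δ it is 7p + (1−p).
Setting these equal: −11p + 12 = 6p + 1, so p = 11/17.
Therefore Nation A plays β with probability 1 − 11/17 = 6/17.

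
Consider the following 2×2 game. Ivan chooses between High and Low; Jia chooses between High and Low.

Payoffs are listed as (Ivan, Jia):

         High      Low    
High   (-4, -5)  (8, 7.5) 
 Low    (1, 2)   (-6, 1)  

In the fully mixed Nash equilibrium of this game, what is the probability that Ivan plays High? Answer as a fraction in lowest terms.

2/27

Let p be the probability that Ivan plays High. In a completely mixed equilibrium, Jia must be indifferent between High and Low.
Jia's expected payoff from High is −5p + 2(1−p); from Low it is 7.5p + (1−p).
Setting these equal: −7p + 2 = 6.5p + 1, so p = 2/27.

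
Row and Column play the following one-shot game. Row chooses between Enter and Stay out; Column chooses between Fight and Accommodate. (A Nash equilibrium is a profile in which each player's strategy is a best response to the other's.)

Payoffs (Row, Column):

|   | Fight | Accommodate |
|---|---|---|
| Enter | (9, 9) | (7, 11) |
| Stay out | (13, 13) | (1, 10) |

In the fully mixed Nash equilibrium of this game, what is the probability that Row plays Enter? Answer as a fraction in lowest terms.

3/5

Let p be the probability that Row plays Enter. In a completely mixed equilibrium, Column must be indifferent between Fight and Accommodate.
Column's expected payoff from Fight is 9p + 13(1−p); from Accommodate it is 11p + 10(1−p).
Setting these equal: −4p + 13 = p + 10, so p = 3/5.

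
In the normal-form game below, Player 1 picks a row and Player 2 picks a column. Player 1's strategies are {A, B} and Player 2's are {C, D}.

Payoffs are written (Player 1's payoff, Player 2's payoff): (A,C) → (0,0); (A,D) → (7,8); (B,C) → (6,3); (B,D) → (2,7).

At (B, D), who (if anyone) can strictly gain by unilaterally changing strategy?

Player 1 at (B, D) earns 2; deviating to A yields 7 — a strict improvement.
Player 2 earns 7; deviating to C yields 3 — not better.
Only Player 1 has a strictly profitable deviation.

Player 1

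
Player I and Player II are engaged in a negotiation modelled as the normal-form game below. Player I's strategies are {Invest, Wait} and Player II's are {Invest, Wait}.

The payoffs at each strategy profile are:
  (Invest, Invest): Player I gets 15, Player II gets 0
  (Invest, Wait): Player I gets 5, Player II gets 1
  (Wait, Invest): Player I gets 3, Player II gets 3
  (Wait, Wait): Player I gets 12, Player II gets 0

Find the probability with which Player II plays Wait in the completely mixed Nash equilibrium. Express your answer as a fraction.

Let y be the probability that Player II plays Invest. In a completely mixed equilibrium, Player I must be indifferent between Invest and Wait.
Player I's expected payoff from Invest is 15y + 5(1−y); from Wait it is 3y + 12(1−y).
Setting these equal: 10y + 5 = −9y + 12, so y = 7/19.
Therefore Player II plays Wait with probability 1 − 7/19 = 12/19.

12/19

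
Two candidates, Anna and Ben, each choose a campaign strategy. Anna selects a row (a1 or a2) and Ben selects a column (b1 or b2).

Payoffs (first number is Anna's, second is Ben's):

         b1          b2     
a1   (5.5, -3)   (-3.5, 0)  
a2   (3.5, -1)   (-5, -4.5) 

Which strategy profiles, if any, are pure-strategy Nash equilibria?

(a1, b1): Ben prefers b2 (0 > -3) — not an equilibrium.
(a1, b2): Anna gets -3.5 ≥ -5 from a2, and Ben gets 0 ≥ -3 from b1 — Nash equilibrium.
(a2, b1): Anna prefers a1 (5.5 > 3.5) — not an equilibrium.
(a2, b2): Anna prefers a1 (-3.5 > -5); Ben prefers b1 (-1 > -4.5) — not an equilibrium.

(a1, b2)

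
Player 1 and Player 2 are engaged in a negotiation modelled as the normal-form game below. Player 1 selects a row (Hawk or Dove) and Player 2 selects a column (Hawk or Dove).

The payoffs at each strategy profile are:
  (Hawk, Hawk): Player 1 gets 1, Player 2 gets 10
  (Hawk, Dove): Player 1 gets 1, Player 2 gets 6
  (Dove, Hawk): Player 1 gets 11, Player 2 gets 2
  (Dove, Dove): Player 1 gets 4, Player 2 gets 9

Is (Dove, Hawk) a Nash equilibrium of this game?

At (Dove, Hawk), Player 1 earns 11; switching to Hawk would give 1, so Player 1 has no profitable deviation.
Player 2 earns 2; switching to Dove would give 9, so Player 2 would deviate.
Since at least one player can profitably deviate, this is not a Nash equilibrium.

No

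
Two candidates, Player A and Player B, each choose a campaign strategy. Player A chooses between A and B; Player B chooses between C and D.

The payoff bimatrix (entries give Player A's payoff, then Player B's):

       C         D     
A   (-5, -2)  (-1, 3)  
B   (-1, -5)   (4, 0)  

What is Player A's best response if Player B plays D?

B

Against D, Player A earns -1 from A and 4 from B.
So B is the best response.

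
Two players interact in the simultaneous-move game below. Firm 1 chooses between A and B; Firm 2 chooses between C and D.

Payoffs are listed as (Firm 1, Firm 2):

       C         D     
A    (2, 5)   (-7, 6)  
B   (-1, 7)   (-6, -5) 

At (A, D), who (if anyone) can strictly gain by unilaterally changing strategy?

Firm 1

Firm 1 at (A, D) earns -7; deviating to B yields -6 — a strict improvement.
Firm 2 earns 6; deviating to C yields 5 — not better.
Only Firm 1 has a strictly profitable deviation.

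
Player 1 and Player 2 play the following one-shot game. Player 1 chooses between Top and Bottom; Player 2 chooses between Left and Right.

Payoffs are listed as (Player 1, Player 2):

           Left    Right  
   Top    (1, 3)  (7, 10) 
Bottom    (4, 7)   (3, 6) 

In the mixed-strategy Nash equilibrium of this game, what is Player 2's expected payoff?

First find p, the probability Player 1 plays Top, from Player 2's indifference between Left and Right: 3p + 7(1−p) = 10p + 6(1−p), giving p = 1/8.
Since Player 2 is indifferent in equilibrium, Player 2's expected payoff equals the payoff from either column against (1/8, 7/8). Using Left: 3(1/8) + 7(7/8) = 13/2.

13/2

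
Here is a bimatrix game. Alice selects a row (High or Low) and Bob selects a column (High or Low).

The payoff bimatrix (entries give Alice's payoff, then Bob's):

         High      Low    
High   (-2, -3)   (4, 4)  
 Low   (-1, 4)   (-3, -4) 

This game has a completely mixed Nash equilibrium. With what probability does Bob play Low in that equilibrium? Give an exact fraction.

Let c be the probability that Bob plays High. In a completely mixed equilibrium, Alice must be indifferent between High and Low.
Alice's expected payoff from High is −2c + 4(1−c); from Low it is −c − 3(1−c).
Setting these equal: −6c + 4 = 2c − 3, so c = 7/8.
Therefore Bob plays Low with probability 1 − 7/8 = 1/8.

1/8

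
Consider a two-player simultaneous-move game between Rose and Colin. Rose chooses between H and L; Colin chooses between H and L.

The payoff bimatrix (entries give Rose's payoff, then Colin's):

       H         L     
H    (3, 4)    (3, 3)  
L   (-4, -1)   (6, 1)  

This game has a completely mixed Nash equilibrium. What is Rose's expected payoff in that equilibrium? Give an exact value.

First find q, the probability Colin plays H, from Rose's indifference between H and L: 3q + 3(1−q) = −4q + 6(1−q), giving q = 3/10.
Since Rose is indifferent in equilibrium, Rose's expected payoff equals the payoff from either row against (3/10, 7/10). Using H: 3(3/10) + 3(7/10) = 3.

3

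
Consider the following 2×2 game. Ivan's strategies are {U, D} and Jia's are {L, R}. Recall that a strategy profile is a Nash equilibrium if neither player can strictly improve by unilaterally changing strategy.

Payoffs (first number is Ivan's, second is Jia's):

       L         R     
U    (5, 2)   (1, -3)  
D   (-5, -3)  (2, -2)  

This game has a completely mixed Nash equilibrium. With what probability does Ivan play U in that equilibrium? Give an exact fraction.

1/6

Let p be the probability that Ivan plays U. In a completely mixed equilibrium, Jia must be indifferent between L and R.
Jia's expected payoff from L is 2p − 3(1−p); from R it is −3p − 2(1−p).
Setting these equal: 5p − 3 = −p − 2, so p = 1/6.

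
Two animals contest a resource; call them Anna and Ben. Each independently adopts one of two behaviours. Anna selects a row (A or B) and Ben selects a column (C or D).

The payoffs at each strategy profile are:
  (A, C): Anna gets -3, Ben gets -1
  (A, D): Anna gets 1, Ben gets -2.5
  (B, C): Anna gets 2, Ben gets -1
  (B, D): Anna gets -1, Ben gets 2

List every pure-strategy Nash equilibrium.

none

(A, C): Anna prefers B (2 > -3) — not an equilibrium.
(A, D): Ben prefers C (-1 > -2.5) — not an equilibrium.
(B, C): Ben prefers D (2 > -1) — not an equilibrium.
(B, D): Anna prefers A (1 > -1) — not an equilibrium.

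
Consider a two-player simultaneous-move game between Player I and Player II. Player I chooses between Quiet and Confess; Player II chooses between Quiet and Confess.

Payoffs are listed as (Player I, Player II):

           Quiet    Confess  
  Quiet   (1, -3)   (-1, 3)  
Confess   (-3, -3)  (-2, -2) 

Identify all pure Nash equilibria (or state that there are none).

(Quiet, Quiet): Player II prefers Confess (3 > -3) — not an equilibrium.
(Quiet, Confess): Player I gets -1 ≥ -2 from Confess, and Player II gets 3 ≥ -3 from Quiet — Nash equilibrium.
(Confess, Quiet): Player I prefers Quiet (1 > -3); Player II prefers Confess (-2 > -3) — not an equilibrium.
(Confess, Confess): Player I prefers Quiet (-1 > -2) — not an equilibrium.

(Quiet, Confess)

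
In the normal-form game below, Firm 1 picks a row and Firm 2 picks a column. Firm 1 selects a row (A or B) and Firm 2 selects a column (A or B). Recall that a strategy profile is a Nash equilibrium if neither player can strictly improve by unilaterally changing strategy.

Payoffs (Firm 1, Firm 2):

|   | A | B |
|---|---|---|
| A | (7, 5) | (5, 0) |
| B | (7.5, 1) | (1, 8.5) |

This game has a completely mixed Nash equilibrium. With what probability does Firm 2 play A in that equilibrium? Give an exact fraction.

Let y be the probability that Firm 2 plays A. In a completely mixed equilibrium, Firm 1 must be indifferent between A and B.
Firm 1's expected payoff from A is 7y + 5(1−y); from B it is 7.5y + (1−y).
Setting these equal: 2y + 5 = 6.5y + 1, so y = 8/9.

8/9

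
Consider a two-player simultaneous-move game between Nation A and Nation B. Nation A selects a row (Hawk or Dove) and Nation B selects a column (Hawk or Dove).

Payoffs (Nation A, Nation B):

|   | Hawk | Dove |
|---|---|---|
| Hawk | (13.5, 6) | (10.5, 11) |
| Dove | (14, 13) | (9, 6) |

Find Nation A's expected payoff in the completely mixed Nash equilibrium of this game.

51/4

First find y, the probability Nation B plays Hawk, from Nation A's indifference between Hawk and Dove: 13.5y + 10.5(1−y) = 14y + 9(1−y), giving y = 3/4.
Since Nation A is indifferent in equilibrium, Nation A's expected payoff equals the payoff from either row against (3/4, 1/4). Using Hawk: 13.5(3/4) + 10.5(1/4) = 51/4.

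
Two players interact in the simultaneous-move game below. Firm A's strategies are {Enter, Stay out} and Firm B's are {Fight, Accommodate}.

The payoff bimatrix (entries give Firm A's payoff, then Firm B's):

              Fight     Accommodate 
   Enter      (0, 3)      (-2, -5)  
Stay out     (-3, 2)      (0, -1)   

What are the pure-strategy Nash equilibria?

(Enter, Fight)

(Enter, Fight): Firm A gets 0 ≥ -3 from Stay out, and Firm B gets 3 ≥ -5 from Accommodate — Nash equilibrium.
(Enter, Accommodate): Firm A prefers Stay out (0 > -2); Firm B prefers Fight (3 > -5) — not an equilibrium.
(Stay out, Fight): Firm A prefers Enter (0 > -3) — not an equilibrium.
(Stay out, Accommodate): Firm B prefers Fight (2 > -1) — not an equilibrium.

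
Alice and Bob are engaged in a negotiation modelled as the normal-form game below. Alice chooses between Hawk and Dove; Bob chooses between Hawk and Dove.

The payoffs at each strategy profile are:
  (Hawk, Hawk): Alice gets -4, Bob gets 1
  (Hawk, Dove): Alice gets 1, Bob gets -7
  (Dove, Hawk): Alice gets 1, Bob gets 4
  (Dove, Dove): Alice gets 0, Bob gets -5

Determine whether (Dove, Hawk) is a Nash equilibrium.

At (Dove, Hawk), Alice earns 1; switching to Hawk would give -4, so Alice has no profitable deviation.
Bob earns 4; switching to Dove would give -5, so Bob has no profitable deviation.
Neither player can gain by a unilateral deviation, so this profile is a Nash equilibrium.

Yes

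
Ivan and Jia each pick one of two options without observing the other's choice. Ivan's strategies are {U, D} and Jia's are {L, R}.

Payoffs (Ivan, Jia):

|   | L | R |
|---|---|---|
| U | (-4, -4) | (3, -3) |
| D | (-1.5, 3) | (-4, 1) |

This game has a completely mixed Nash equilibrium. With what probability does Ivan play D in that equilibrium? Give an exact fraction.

Let x be the probability that Ivan plays U. In a completely mixed equilibrium, Jia must be indifferent between L and R.
Jia's expected payoff from L is −4x + 3(1−x); from R it is −3x + (1−x).
Setting these equal: −7x + 3 = −4x + 1, so x = 2/3.
Therefore Ivan plays D with probability 1 − 2/3 = 1/3.

1/3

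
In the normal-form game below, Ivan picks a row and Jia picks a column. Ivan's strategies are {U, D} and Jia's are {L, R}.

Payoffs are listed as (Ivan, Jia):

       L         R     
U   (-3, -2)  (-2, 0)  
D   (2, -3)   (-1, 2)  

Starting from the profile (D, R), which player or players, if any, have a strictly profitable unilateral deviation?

Ivan at (D, R) earns -1; deviating to U yields -2 — not better.
Jia earns 2; deviating to L yields -3 — not better.
Neither player can strictly improve; the profile is a Nash equilibrium.

Neither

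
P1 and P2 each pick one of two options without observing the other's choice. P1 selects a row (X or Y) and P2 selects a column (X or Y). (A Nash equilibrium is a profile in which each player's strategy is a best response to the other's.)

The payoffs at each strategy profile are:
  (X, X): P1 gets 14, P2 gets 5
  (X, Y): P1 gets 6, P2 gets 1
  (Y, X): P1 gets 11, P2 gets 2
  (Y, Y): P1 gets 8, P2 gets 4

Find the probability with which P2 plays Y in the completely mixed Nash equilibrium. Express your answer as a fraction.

Let y be the probability that P2 plays X. In a completely mixed equilibrium, P1 must be indifferent between X and Y.
P1's expected payoff from X is 14y + 6(1−y); from Y it is 11y + 8(1−y).
Setting these equal: 8y + 6 = 3y + 8, so y = 2/5.
Therefore P2 plays Y with probability 1 − 2/5 = 3/5.

3/5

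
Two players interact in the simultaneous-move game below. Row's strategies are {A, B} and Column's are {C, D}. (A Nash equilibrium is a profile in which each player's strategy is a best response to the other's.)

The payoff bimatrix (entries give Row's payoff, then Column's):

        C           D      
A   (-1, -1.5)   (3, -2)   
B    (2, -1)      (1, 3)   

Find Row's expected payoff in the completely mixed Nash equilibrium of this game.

7/5

First find y, the probability Column plays C, from Row's indifference between A and B: −y + 3(1−y) = 2y + (1−y), giving y = 2/5.
Since Row is indifferent in equilibrium, Row's expected payoff equals the payoff from either row against (2/5, 3/5). Using A: −(2/5) + 3(3/5) = 7/5.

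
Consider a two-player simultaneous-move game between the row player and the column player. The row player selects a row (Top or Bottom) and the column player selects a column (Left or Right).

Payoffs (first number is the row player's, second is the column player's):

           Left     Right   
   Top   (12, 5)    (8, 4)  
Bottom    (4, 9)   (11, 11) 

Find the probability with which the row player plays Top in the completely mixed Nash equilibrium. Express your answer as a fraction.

2/3

Let p be the probability that the row player plays Top. In a completely mixed equilibrium, the column player must be indifferent between Left and Right.
The column player's expected payoff from Left is 5p + 9(1−p); from Right it is 4p + 11(1−p).
Setting these equal: −4p + 9 = −7p + 11, so p = 2/3.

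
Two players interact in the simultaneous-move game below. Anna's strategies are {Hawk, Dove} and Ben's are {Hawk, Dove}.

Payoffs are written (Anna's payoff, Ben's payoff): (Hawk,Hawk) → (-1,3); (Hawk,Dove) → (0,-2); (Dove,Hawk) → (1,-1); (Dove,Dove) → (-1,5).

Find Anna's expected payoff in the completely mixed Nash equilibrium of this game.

First find q, the probability Ben plays Hawk, from Anna's indifference between Hawk and Dove: −q = q − (1−q), giving q = 1/3.
Since Anna is indifferent in equilibrium, Anna's expected payoff equals the payoff from either row against (1/3, 2/3). Using Hawk: −(1/3) = -1/3.

-1/3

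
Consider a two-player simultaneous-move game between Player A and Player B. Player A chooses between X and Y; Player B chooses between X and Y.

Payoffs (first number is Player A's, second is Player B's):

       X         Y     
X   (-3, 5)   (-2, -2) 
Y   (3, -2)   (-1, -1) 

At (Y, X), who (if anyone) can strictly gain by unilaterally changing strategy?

Player B

Player A at (Y, X) earns 3; deviating to X yields -3 — not better.
Player B earns -2; deviating to Y yields -1 — a strict improvement.
Only Player B has a strictly profitable deviation.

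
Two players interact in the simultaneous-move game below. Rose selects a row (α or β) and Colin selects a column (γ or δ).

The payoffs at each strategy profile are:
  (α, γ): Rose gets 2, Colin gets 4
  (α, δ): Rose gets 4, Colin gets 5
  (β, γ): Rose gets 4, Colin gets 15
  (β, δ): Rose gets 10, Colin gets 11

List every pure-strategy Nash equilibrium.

(β, γ)

(α, γ): Rose prefers β (4 > 2); Colin prefers δ (5 > 4) — not an equilibrium.
(α, δ): Rose prefers β (10 > 4) — not an equilibrium.
(β, γ): Rose gets 4 ≥ 2 from α, and Colin gets 15 ≥ 11 from δ — Nash equilibrium.
(β, δ): Colin prefers γ (15 > 11) — not an equilibrium.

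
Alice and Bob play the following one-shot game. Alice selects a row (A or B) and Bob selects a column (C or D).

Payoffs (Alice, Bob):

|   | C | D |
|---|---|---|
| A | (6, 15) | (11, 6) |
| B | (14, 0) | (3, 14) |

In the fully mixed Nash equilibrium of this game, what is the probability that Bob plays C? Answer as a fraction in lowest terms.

Let y be the probability that Bob plays C. In a completely mixed equilibrium, Alice must be indifferent between A and B.
Alice's expected payoff from A is 6y + 11(1−y); from B it is 14y + 3(1−y).
Setting these equal: −5y + 11 = 11y + 3, so y = 1/2.

1/2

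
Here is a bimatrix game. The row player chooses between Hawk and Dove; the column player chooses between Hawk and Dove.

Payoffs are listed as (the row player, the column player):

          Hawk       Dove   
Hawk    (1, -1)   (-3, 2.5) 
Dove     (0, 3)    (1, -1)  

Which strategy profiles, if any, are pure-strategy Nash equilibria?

none

(Hawk, Hawk): the column player prefers Dove (2.5 > -1) — not an equilibrium.
(Hawk, Dove): the row player prefers Dove (1 > -3) — not an equilibrium.
(Dove, Hawk): the row player prefers Hawk (1 > 0) — not an equilibrium.
(Dove, Dove): the column player prefers Hawk (3 > -1) — not an equilibrium.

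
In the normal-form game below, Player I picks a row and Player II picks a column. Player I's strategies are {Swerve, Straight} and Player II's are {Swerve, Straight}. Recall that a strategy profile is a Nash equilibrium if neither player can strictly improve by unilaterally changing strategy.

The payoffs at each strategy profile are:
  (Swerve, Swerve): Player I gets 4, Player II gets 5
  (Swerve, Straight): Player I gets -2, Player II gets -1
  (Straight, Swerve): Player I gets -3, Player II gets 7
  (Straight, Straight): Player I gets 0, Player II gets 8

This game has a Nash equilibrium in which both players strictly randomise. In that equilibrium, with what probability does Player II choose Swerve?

2/9

Let q be the probability that Player II plays Swerve. In a completely mixed equilibrium, Player I must be indifferent between Swerve and Straight.
Player I's expected payoff from Swerve is 4q − 2(1−q); from Straight it is −3q.
Setting these equal: 6q − 2 = −3q, so q = 2/9.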